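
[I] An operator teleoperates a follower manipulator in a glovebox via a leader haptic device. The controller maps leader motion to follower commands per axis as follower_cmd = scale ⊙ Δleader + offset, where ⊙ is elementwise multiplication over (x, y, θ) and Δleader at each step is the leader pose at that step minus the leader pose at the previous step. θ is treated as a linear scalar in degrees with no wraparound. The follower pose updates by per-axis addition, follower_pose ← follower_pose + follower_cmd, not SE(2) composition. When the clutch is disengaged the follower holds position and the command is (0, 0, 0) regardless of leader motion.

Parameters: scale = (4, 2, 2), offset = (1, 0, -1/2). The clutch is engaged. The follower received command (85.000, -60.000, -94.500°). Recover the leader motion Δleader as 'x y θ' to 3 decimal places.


axis x: (85.000 − 1) / (4) = 21.000
axis y: (-60.000 − 0) / (2) = -30.000
axis θ: (-94.500 − -1/2) / (2) = -47.000

21.000 -30.000 -47.000


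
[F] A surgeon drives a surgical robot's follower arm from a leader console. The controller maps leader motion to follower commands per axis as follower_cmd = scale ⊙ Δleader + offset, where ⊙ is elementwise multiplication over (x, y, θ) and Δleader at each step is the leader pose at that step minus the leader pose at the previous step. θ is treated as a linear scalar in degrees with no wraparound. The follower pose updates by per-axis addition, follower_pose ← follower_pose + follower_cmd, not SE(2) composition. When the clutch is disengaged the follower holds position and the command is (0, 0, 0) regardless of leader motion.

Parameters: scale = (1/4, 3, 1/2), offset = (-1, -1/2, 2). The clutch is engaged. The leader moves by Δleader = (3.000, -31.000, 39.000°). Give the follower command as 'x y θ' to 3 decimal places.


axis x: 1/4·3.000 + -1 = -0.250
axis y: 3·-31.000 + -1/2 = -93.500
axis θ: 1/2·39.000 + 2 = 21.500

-0.250 -93.500 21.500


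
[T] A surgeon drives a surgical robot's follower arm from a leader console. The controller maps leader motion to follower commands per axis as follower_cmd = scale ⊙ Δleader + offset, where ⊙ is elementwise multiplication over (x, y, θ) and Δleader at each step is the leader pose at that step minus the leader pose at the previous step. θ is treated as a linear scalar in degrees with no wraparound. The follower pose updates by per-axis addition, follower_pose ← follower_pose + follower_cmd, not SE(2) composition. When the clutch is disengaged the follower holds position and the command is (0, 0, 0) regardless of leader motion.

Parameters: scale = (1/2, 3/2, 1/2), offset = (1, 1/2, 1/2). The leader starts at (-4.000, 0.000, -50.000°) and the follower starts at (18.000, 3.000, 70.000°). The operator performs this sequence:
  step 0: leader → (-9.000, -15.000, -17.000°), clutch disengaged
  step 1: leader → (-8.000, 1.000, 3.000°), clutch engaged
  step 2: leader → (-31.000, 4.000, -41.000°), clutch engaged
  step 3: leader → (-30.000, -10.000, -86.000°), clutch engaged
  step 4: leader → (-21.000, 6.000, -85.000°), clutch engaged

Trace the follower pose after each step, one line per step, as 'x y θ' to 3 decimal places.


step 0: Δleader=(-5.000, -15.000, 33.000°), disengaged; cmd=(0,0,0) → follower holds at (18.000, 3.000, 70.000°)
step 1: Δleader=(1.000, 16.000, 20.000°), engaged; cmd=(1.500, 24.500, 10.500°) → follower=(19.500, 27.500, 80.500°)
step 2: Δleader=(-23.000, 3.000, -44.000°), engaged; cmd=(-10.500, 5.000, -21.500°) → follower=(9.000, 32.500, 59.000°)
step 3: Δleader=(1.000, -14.000, -45.000°), engaged; cmd=(1.500, -20.500, -22.000°) → follower=(10.500, 12.000, 37.000°)
step 4: Δleader=(9.000, 16.000, 1.000°), engaged; cmd=(5.500, 24.500, 1.000°) → follower=(16.000, 36.500, 38.000°)

18.000 3.000 70.000
19.500 27.500 80.500
9.000 32.500 59.000
10.500 12.000 37.000
16.000 36.500 38.000


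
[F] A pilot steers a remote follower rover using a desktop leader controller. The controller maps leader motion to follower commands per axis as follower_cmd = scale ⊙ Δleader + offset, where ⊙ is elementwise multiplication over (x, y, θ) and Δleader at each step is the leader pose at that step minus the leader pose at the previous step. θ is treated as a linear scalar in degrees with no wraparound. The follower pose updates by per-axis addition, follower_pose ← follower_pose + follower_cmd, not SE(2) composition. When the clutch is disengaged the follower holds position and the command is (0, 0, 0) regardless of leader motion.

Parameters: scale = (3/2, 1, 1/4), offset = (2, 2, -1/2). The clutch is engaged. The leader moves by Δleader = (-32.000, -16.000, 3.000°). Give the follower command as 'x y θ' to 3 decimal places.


axis x: 3/2·-32.000 + 2 = -46.000
axis y: 1·-16.000 + 2 = -14.000
axis θ: 1/4·3.000 + -1/2 = 0.250

-46.000 -14.000 0.250


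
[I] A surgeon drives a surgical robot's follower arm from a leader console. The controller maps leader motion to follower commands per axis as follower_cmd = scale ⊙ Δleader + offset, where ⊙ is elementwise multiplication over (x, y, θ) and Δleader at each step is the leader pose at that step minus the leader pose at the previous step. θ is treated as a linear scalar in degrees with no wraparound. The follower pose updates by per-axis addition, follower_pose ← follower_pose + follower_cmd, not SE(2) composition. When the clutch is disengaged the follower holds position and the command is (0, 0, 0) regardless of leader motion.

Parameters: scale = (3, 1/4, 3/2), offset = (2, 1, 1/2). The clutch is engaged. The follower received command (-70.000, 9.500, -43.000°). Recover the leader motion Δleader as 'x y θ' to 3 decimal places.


axis x: (-70.000 − 2) / (3) = -24.000
axis y: (9.500 − 1) / (1/4) = 34.000
axis θ: (-43.000 − 1/2) / (3/2) = -29.000

-24.000 34.000 -29.000


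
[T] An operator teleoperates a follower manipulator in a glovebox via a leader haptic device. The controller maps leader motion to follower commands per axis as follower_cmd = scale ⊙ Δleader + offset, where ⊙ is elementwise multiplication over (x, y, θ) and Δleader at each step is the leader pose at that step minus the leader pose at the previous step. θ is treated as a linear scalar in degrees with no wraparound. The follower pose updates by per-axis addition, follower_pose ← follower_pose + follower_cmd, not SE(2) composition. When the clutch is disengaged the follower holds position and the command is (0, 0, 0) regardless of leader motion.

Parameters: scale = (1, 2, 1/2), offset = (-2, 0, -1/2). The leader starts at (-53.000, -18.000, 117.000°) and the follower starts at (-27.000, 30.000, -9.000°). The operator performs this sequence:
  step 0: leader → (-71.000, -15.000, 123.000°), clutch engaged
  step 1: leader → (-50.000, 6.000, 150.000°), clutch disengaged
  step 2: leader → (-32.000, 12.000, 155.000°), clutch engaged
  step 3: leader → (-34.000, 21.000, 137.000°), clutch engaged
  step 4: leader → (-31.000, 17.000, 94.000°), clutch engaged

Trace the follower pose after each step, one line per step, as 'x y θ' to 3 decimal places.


-47.000 36.000 -6.500
-47.000 36.000 -6.500
-31.000 48.000 -4.500
-35.000 66.000 -14.000
-34.000 58.000 -36.000

step 0: Δleader=(-18.000, 3.000, 6.000°), engaged; cmd=(-20.000, 6.000, 2.500°) → follower=(-47.000, 36.000, -6.500°)
step 1: Δleader=(21.000, 21.000, 27.000°), disengaged; cmd=(0,0,0) → follower holds at (-47.000, 36.000, -6.500°)
step 2: Δleader=(18.000, 6.000, 5.000°), engaged; cmd=(16.000, 12.000, 2.000°) → follower=(-31.000, 48.000, -4.500°)
step 3: Δleader=(-2.000, 9.000, -18.000°), engaged; cmd=(-4.000, 18.000, -9.500°) → follower=(-35.000, 66.000, -14.000°)
step 4: Δleader=(3.000, -4.000, -43.000°), engaged; cmd=(1.000, -8.000, -22.000°) → follower=(-34.000, 58.000, -36.000°)


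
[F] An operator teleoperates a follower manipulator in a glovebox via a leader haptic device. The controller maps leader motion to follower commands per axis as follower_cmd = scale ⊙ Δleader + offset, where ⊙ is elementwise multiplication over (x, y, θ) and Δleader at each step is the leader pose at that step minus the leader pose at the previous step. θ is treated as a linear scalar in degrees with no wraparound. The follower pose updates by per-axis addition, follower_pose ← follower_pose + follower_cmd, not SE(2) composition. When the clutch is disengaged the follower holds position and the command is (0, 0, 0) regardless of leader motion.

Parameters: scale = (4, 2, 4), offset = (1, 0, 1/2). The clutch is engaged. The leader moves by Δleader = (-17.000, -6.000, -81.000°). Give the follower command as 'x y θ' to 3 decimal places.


-67.000 -12.000 -323.500

axis x: 4·-17.000 + 1 = -67.000
axis y: 2·-6.000 + 0 = -12.000
axis θ: 4·-81.000 + 1/2 = -323.500


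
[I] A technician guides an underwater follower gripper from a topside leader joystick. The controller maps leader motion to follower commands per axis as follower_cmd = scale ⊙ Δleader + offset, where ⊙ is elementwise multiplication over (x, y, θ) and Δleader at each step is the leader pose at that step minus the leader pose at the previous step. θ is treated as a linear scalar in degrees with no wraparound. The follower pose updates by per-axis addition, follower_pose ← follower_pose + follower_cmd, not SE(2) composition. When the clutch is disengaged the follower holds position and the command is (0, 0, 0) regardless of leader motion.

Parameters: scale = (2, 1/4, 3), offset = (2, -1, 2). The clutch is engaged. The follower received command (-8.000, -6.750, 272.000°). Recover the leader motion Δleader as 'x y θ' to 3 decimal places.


-5.000 -23.000 90.000

axis x: (-8.000 − 2) / (2) = -5.000
axis y: (-6.750 − -1) / (1/4) = -23.000
axis θ: (272.000 − 2) / (3) = 90.000


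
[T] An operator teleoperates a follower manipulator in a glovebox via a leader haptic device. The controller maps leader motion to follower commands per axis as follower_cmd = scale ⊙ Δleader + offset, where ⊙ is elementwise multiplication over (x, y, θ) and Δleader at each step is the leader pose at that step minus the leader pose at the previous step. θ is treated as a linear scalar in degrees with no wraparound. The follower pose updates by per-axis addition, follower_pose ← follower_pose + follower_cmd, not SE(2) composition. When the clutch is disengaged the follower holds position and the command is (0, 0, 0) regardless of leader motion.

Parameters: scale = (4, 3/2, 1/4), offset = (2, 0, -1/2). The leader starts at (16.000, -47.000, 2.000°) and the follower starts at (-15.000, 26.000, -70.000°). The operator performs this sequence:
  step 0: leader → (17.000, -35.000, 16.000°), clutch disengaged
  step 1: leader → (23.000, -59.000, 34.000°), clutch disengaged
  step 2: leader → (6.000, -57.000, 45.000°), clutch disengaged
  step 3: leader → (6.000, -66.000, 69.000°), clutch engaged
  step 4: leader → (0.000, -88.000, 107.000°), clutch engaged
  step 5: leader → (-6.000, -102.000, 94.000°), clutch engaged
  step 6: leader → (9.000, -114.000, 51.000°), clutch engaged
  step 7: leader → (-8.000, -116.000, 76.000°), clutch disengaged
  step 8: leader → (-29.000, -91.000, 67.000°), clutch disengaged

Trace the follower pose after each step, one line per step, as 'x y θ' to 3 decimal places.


-15.000 26.000 -70.000
-15.000 26.000 -70.000
-15.000 26.000 -70.000
-13.000 12.500 -64.500
-35.000 -20.500 -55.500
-57.000 -41.500 -59.250
5.000 -59.500 -70.500
5.000 -59.500 -70.500
5.000 -59.500 -70.500

step 0: Δleader=(1.000, 12.000, 14.000°), disengaged; cmd=(0,0,0) → follower holds at (-15.000, 26.000, -70.000°)
step 1: Δleader=(6.000, -24.000, 18.000°), disengaged; cmd=(0,0,0) → follower holds at (-15.000, 26.000, -70.000°)
step 2: Δleader=(-17.000, 2.000, 11.000°), disengaged; cmd=(0,0,0) → follower holds at (-15.000, 26.000, -70.000°)
step 3: Δleader=(0.000, -9.000, 24.000°), engaged; cmd=(2.000, -13.500, 5.500°) → follower=(-13.000, 12.500, -64.500°)
step 4: Δleader=(-6.000, -22.000, 38.000°), engaged; cmd=(-22.000, -33.000, 9.000°) → follower=(-35.000, -20.500, -55.500°)
step 5: Δleader=(-6.000, -14.000, -13.000°), engaged; cmd=(-22.000, -21.000, -3.750°) → follower=(-57.000, -41.500, -59.250°)
step 6: Δleader=(15.000, -12.000, -43.000°), engaged; cmd=(62.000, -18.000, -11.250°) → follower=(5.000, -59.500, -70.500°)
step 7: Δleader=(-17.000, -2.000, 25.000°), disengaged; cmd=(0,0,0) → follower holds at (5.000, -59.500, -70.500°)
step 8: Δleader=(-21.000, 25.000, -9.000°), disengaged; cmd=(0,0,0) → follower holds at (5.000, -59.500, -70.500°)


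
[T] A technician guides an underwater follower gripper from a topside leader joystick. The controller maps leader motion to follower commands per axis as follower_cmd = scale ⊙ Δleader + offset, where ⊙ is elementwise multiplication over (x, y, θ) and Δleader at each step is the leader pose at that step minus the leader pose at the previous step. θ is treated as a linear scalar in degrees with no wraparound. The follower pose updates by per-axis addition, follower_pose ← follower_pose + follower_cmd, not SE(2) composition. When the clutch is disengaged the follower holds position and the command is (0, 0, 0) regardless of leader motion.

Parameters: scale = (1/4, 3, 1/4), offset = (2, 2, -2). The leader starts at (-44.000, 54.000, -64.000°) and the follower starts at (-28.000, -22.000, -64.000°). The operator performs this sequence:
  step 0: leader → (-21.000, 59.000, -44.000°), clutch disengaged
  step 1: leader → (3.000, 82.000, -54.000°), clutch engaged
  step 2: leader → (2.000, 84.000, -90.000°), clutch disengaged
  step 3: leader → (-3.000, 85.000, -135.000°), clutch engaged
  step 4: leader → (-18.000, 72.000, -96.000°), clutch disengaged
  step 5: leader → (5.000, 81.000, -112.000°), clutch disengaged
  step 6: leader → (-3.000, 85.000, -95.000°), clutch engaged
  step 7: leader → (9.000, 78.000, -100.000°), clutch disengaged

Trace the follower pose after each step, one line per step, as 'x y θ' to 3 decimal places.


step 0: Δleader=(23.000, 5.000, 20.000°), disengaged; cmd=(0,0,0) → follower holds at (-28.000, -22.000, -64.000°)
step 1: Δleader=(24.000, 23.000, -10.000°), engaged; cmd=(8.000, 71.000, -4.500°) → follower=(-20.000, 49.000, -68.500°)
step 2: Δleader=(-1.000, 2.000, -36.000°), disengaged; cmd=(0,0,0) → follower holds at (-20.000, 49.000, -68.500°)
step 3: Δleader=(-5.000, 1.000, -45.000°), engaged; cmd=(0.750, 5.000, -13.250°) → follower=(-19.250, 54.000, -81.750°)
step 4: Δleader=(-15.000, -13.000, 39.000°), disengaged; cmd=(0,0,0) → follower holds at (-19.250, 54.000, -81.750°)
step 5: Δleader=(23.000, 9.000, -16.000°), disengaged; cmd=(0,0,0) → follower holds at (-19.250, 54.000, -81.750°)
step 6: Δleader=(-8.000, 4.000, 17.000°), engaged; cmd=(0.000, 14.000, 2.250°) → follower=(-19.250, 68.000, -79.500°)
step 7: Δleader=(12.000, -7.000, -5.000°), disengaged; cmd=(0,0,0) → follower holds at (-19.250, 68.000, -79.500°)

-28.000 -22.000 -64.000
-20.000 49.000 -68.500
-20.000 49.000 -68.500
-19.250 54.000 -81.750
-19.250 54.000 -81.750
-19.250 54.000 -81.750
-19.250 68.000 -79.500
-19.250 68.000 -79.500


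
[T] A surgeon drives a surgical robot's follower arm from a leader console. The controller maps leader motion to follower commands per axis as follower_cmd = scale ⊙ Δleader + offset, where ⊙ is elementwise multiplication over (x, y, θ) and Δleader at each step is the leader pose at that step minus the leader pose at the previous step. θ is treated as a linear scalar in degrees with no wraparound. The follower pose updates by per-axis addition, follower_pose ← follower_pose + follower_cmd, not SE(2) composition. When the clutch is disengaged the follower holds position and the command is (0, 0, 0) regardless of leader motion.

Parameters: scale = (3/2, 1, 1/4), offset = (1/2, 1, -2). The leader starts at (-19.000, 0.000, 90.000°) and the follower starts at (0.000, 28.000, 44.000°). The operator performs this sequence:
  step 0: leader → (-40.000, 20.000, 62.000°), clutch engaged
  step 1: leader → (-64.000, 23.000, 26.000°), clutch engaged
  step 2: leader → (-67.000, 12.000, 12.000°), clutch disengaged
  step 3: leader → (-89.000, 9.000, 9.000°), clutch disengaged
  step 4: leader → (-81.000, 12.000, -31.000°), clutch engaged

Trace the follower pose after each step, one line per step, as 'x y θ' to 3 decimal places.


step 0: Δleader=(-21.000, 20.000, -28.000°), engaged; cmd=(-31.000, 21.000, -9.000°) → follower=(-31.000, 49.000, 35.000°)
step 1: Δleader=(-24.000, 3.000, -36.000°), engaged; cmd=(-35.500, 4.000, -11.000°) → follower=(-66.500, 53.000, 24.000°)
step 2: Δleader=(-3.000, -11.000, -14.000°), disengaged; cmd=(0,0,0) → follower holds at (-66.500, 53.000, 24.000°)
step 3: Δleader=(-22.000, -3.000, -3.000°), disengaged; cmd=(0,0,0) → follower holds at (-66.500, 53.000, 24.000°)
step 4: Δleader=(8.000, 3.000, -40.000°), engaged; cmd=(12.500, 4.000, -12.000°) → follower=(-54.000, 57.000, 12.000°)

-31.000 49.000 35.000
-66.500 53.000 24.000
-66.500 53.000 24.000
-66.500 53.000 24.000
-54.000 57.000 12.000


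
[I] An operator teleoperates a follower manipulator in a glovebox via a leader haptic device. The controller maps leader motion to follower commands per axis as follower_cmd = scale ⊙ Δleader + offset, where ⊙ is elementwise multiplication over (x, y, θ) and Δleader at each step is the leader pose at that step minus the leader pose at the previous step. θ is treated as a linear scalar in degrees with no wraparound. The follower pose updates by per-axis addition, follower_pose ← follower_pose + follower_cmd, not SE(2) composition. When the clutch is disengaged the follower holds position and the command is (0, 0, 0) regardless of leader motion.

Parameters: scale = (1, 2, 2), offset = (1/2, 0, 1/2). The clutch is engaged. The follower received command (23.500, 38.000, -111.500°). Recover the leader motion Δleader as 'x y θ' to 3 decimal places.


23.000 19.000 -56.000

axis x: (23.500 − 1/2) / (1) = 23.000
axis y: (38.000 − 0) / (2) = 19.000
axis θ: (-111.500 − 1/2) / (2) = -56.000


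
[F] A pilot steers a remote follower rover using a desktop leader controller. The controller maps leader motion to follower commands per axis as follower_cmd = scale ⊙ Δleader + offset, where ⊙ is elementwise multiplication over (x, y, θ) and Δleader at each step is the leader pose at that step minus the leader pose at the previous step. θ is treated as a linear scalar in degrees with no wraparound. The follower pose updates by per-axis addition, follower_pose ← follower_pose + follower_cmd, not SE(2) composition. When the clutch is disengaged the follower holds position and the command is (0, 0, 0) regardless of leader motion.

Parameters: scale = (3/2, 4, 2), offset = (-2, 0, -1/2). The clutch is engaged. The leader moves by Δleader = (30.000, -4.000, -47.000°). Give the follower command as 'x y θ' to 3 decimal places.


axis x: 3/2·30.000 + -2 = 43.000
axis y: 4·-4.000 + 0 = -16.000
axis θ: 2·-47.000 + -1/2 = -94.500

43.000 -16.000 -94.500


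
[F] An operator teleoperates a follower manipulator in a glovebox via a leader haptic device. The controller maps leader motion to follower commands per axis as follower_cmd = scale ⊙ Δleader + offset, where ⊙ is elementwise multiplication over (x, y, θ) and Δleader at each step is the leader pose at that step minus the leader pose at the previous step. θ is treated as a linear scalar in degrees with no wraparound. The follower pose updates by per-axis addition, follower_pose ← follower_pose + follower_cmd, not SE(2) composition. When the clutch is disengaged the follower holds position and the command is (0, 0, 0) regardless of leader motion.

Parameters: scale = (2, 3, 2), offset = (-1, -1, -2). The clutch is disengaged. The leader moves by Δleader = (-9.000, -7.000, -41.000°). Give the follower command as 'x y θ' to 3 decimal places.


0.000 0.000 0.000

clutch disengaged → follower holds; cmd = (0, 0, 0)


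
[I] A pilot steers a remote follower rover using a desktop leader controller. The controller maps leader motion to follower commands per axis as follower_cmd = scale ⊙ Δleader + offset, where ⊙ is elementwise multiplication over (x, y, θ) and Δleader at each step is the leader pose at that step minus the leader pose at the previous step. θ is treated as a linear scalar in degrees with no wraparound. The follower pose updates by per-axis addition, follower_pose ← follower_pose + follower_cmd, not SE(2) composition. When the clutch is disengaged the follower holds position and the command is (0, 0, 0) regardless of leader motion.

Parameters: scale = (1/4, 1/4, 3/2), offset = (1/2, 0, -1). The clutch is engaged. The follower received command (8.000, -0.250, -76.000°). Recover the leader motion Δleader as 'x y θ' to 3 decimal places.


30.000 -1.000 -50.000

axis x: (8.000 − 1/2) / (1/4) = 30.000
axis y: (-0.250 − 0) / (1/4) = -1.000
axis θ: (-76.000 − -1) / (3/2) = -50.000


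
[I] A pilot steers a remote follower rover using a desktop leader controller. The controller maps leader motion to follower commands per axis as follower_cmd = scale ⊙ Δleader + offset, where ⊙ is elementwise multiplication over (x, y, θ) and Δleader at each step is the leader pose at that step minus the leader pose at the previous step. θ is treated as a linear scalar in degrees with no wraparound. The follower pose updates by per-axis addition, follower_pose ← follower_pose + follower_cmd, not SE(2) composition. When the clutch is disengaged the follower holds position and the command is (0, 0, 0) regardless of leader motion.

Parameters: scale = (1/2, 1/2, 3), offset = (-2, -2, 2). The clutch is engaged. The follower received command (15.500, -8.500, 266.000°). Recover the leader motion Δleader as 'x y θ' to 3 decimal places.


axis x: (15.500 − -2) / (1/2) = 35.000
axis y: (-8.500 − -2) / (1/2) = -13.000
axis θ: (266.000 − 2) / (3) = 88.000

35.000 -13.000 88.000


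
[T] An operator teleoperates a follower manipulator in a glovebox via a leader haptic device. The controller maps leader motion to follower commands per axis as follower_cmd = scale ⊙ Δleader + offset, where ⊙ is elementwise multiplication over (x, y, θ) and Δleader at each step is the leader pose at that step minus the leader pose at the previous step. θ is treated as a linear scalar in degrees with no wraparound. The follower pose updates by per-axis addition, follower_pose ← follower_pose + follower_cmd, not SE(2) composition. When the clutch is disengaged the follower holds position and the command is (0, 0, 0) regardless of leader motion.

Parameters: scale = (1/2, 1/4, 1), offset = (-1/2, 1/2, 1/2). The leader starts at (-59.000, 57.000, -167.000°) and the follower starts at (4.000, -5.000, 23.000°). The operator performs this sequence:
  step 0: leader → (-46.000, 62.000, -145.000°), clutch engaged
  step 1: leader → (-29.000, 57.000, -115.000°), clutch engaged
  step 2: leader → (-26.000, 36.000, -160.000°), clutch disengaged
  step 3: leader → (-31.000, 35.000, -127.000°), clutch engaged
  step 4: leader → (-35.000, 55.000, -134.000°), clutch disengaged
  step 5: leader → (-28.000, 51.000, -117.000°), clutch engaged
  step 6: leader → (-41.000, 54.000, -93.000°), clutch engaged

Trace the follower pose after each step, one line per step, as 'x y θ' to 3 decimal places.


10.000 -3.250 45.500
18.000 -4.000 76.000
18.000 -4.000 76.000
15.000 -3.750 109.500
15.000 -3.750 109.500
18.000 -4.250 127.000
11.000 -3.000 151.500

step 0: Δleader=(13.000, 5.000, 22.000°), engaged; cmd=(6.000, 1.750, 22.500°) → follower=(10.000, -3.250, 45.500°)
step 1: Δleader=(17.000, -5.000, 30.000°), engaged; cmd=(8.000, -0.750, 30.500°) → follower=(18.000, -4.000, 76.000°)
step 2: Δleader=(3.000, -21.000, -45.000°), disengaged; cmd=(0,0,0) → follower holds at (18.000, -4.000, 76.000°)
step 3: Δleader=(-5.000, -1.000, 33.000°), engaged; cmd=(-3.000, 0.250, 33.500°) → follower=(15.000, -3.750, 109.500°)
step 4: Δleader=(-4.000, 20.000, -7.000°), disengaged; cmd=(0,0,0) → follower holds at (15.000, -3.750, 109.500°)
step 5: Δleader=(7.000, -4.000, 17.000°), engaged; cmd=(3.000, -0.500, 17.500°) → follower=(18.000, -4.250, 127.000°)
step 6: Δleader=(-13.000, 3.000, 24.000°), engaged; cmd=(-7.000, 1.250, 24.500°) → follower=(11.000, -3.000, 151.500°)


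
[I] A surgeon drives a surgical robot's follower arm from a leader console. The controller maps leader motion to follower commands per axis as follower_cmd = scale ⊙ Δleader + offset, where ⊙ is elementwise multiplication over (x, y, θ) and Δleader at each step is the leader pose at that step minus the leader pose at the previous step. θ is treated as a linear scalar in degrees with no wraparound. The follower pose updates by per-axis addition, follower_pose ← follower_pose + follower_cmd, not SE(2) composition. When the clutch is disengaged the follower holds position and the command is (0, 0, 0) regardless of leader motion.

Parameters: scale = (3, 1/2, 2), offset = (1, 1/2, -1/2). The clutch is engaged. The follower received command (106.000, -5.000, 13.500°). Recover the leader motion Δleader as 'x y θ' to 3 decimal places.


axis x: (106.000 − 1) / (3) = 35.000
axis y: (-5.000 − 1/2) / (1/2) = -11.000
axis θ: (13.500 − -1/2) / (2) = 7.000

35.000 -11.000 7.000


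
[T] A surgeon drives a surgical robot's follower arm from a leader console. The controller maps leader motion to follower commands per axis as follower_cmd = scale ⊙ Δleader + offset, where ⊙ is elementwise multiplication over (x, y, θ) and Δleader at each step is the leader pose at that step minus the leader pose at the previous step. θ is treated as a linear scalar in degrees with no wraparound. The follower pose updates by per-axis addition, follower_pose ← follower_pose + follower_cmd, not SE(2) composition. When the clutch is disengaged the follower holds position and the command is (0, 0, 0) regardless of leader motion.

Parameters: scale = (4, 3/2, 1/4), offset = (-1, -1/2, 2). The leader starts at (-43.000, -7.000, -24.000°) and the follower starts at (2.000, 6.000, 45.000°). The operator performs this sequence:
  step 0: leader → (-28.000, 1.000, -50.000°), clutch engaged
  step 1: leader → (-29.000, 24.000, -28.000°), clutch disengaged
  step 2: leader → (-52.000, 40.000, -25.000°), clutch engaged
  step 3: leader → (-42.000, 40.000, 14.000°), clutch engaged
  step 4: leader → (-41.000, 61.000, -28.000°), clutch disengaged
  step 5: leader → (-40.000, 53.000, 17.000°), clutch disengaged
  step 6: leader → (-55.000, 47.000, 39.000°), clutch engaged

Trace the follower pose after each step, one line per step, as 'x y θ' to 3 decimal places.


61.000 17.500 40.500
61.000 17.500 40.500
-32.000 41.000 43.250
7.000 40.500 55.000
7.000 40.500 55.000
7.000 40.500 55.000
-54.000 31.000 62.500

step 0: Δleader=(15.000, 8.000, -26.000°), engaged; cmd=(59.000, 11.500, -4.500°) → follower=(61.000, 17.500, 40.500°)
step 1: Δleader=(-1.000, 23.000, 22.000°), disengaged; cmd=(0,0,0) → follower holds at (61.000, 17.500, 40.500°)
step 2: Δleader=(-23.000, 16.000, 3.000°), engaged; cmd=(-93.000, 23.500, 2.750°) → follower=(-32.000, 41.000, 43.250°)
step 3: Δleader=(10.000, 0.000, 39.000°), engaged; cmd=(39.000, -0.500, 11.750°) → follower=(7.000, 40.500, 55.000°)
step 4: Δleader=(1.000, 21.000, -42.000°), disengaged; cmd=(0,0,0) → follower holds at (7.000, 40.500, 55.000°)
step 5: Δleader=(1.000, -8.000, 45.000°), disengaged; cmd=(0,0,0) → follower holds at (7.000, 40.500, 55.000°)
step 6: Δleader=(-15.000, -6.000, 22.000°), engaged; cmd=(-61.000, -9.500, 7.500°) → follower=(-54.000, 31.000, 62.500°)


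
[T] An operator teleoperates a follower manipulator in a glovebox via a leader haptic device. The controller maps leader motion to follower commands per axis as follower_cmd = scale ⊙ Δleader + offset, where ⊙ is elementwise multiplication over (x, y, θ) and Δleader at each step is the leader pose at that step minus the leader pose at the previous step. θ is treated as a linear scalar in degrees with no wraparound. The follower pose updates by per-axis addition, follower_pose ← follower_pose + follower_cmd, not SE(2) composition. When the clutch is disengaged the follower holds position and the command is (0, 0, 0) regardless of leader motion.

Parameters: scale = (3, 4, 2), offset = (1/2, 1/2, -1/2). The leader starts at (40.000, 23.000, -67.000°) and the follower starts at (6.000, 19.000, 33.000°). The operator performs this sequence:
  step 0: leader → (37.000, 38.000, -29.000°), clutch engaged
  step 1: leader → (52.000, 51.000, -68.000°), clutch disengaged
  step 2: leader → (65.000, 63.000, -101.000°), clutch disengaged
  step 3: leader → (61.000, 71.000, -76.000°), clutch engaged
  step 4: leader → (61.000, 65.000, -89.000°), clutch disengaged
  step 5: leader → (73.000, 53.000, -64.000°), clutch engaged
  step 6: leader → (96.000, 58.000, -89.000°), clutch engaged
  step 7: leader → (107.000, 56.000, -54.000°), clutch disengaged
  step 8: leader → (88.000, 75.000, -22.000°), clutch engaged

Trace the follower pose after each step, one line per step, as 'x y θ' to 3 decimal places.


-2.500 79.500 108.500
-2.500 79.500 108.500
-2.500 79.500 108.500
-14.000 112.000 158.000
-14.000 112.000 158.000
22.500 64.500 207.500
92.000 85.000 157.000
92.000 85.000 157.000
35.500 161.500 220.500

step 0: Δleader=(-3.000, 15.000, 38.000°), engaged; cmd=(-8.500, 60.500, 75.500°) → follower=(-2.500, 79.500, 108.500°)
step 1: Δleader=(15.000, 13.000, -39.000°), disengaged; cmd=(0,0,0) → follower holds at (-2.500, 79.500, 108.500°)
step 2: Δleader=(13.000, 12.000, -33.000°), disengaged; cmd=(0,0,0) → follower holds at (-2.500, 79.500, 108.500°)
step 3: Δleader=(-4.000, 8.000, 25.000°), engaged; cmd=(-11.500, 32.500, 49.500°) → follower=(-14.000, 112.000, 158.000°)
step 4: Δleader=(0.000, -6.000, -13.000°), disengaged; cmd=(0,0,0) → follower holds at (-14.000, 112.000, 158.000°)
step 5: Δleader=(12.000, -12.000, 25.000°), engaged; cmd=(36.500, -47.500, 49.500°) → follower=(22.500, 64.500, 207.500°)
step 6: Δleader=(23.000, 5.000, -25.000°), engaged; cmd=(69.500, 20.500, -50.500°) → follower=(92.000, 85.000, 157.000°)
step 7: Δleader=(11.000, -2.000, 35.000°), disengaged; cmd=(0,0,0) → follower holds at (92.000, 85.000, 157.000°)
step 8: Δleader=(-19.000, 19.000, 32.000°), engaged; cmd=(-56.500, 76.500, 63.500°) → follower=(35.500, 161.500, 220.500°)


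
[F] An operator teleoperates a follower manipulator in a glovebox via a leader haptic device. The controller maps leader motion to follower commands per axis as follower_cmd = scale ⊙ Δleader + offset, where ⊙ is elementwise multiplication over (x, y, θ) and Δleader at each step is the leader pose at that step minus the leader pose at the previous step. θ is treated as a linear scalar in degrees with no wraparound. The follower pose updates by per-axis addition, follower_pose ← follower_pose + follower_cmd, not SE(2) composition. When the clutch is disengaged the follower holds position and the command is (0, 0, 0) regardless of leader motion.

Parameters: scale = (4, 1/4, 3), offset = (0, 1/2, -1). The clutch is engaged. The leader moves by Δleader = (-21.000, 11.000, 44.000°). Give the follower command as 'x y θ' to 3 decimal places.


axis x: 4·-21.000 + 0 = -84.000
axis y: 1/4·11.000 + 1/2 = 3.250
axis θ: 3·44.000 + -1 = 131.000

-84.000 3.250 131.000


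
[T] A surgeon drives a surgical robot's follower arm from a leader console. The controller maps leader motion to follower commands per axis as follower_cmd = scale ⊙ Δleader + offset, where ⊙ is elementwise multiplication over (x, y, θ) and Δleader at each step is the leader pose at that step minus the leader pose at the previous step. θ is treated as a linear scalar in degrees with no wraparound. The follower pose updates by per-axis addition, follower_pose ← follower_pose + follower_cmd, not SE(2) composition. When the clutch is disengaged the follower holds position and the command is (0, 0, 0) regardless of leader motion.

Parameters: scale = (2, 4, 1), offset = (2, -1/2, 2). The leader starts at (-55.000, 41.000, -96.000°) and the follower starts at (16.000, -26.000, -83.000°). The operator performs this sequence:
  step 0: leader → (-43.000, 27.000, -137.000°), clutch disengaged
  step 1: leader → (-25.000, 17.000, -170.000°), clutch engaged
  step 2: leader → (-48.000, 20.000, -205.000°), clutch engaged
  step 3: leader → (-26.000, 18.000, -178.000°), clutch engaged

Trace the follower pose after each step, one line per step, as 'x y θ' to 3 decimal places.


16.000 -26.000 -83.000
54.000 -66.500 -114.000
10.000 -55.000 -147.000
56.000 -63.500 -118.000

step 0: Δleader=(12.000, -14.000, -41.000°), disengaged; cmd=(0,0,0) → follower holds at (16.000, -26.000, -83.000°)
step 1: Δleader=(18.000, -10.000, -33.000°), engaged; cmd=(38.000, -40.500, -31.000°) → follower=(54.000, -66.500, -114.000°)
step 2: Δleader=(-23.000, 3.000, -35.000°), engaged; cmd=(-44.000, 11.500, -33.000°) → follower=(10.000, -55.000, -147.000°)
step 3: Δleader=(22.000, -2.000, 27.000°), engaged; cmd=(46.000, -8.500, 29.000°) → follower=(56.000, -63.500, -118.000°)


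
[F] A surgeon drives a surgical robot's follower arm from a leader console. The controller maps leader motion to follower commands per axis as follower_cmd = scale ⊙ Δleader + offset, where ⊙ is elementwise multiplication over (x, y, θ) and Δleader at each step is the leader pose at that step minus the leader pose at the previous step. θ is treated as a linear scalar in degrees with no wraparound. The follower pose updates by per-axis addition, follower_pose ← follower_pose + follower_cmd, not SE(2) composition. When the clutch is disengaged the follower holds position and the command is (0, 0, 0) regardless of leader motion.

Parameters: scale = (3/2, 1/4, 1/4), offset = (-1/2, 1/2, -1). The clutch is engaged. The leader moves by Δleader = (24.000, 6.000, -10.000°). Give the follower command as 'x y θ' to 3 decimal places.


axis x: 3/2·24.000 + -1/2 = 35.500
axis y: 1/4·6.000 + 1/2 = 2.000
axis θ: 1/4·-10.000 + -1 = -3.500

35.500 2.000 -3.500


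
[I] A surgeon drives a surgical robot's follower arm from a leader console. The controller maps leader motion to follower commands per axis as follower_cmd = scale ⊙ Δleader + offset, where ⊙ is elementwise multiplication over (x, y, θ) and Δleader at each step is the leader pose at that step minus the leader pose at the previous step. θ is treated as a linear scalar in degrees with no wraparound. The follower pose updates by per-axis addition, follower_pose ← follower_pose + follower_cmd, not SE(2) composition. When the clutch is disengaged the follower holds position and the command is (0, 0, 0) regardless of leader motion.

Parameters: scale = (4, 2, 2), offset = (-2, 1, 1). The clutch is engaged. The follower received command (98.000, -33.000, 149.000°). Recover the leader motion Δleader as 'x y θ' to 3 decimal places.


25.000 -17.000 74.000

axis x: (98.000 − -2) / (4) = 25.000
axis y: (-33.000 − 1) / (2) = -17.000
axis θ: (149.000 − 1) / (2) = 74.000


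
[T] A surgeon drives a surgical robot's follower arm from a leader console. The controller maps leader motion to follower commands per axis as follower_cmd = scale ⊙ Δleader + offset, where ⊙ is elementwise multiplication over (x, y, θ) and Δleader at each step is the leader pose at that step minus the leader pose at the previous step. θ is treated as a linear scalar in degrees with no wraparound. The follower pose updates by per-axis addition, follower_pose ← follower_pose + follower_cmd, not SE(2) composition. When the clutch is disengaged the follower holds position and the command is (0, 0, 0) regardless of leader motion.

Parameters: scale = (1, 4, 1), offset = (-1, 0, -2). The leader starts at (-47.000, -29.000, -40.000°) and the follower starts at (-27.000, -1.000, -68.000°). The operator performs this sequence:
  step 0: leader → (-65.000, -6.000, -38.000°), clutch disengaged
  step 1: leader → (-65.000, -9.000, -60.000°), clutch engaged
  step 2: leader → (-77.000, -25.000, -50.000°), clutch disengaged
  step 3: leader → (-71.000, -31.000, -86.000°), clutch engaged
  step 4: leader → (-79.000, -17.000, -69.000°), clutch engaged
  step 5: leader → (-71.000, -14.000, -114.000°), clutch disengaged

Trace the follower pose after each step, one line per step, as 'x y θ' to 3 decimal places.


step 0: Δleader=(-18.000, 23.000, 2.000°), disengaged; cmd=(0,0,0) → follower holds at (-27.000, -1.000, -68.000°)
step 1: Δleader=(0.000, -3.000, -22.000°), engaged; cmd=(-1.000, -12.000, -24.000°) → follower=(-28.000, -13.000, -92.000°)
step 2: Δleader=(-12.000, -16.000, 10.000°), disengaged; cmd=(0,0,0) → follower holds at (-28.000, -13.000, -92.000°)
step 3: Δleader=(6.000, -6.000, -36.000°), engaged; cmd=(5.000, -24.000, -38.000°) → follower=(-23.000, -37.000, -130.000°)
step 4: Δleader=(-8.000, 14.000, 17.000°), engaged; cmd=(-9.000, 56.000, 15.000°) → follower=(-32.000, 19.000, -115.000°)
step 5: Δleader=(8.000, 3.000, -45.000°), disengaged; cmd=(0,0,0) → follower holds at (-32.000, 19.000, -115.000°)

-27.000 -1.000 -68.000
-28.000 -13.000 -92.000
-28.000 -13.000 -92.000
-23.000 -37.000 -130.000
-32.000 19.000 -115.000
-32.000 19.000 -115.000


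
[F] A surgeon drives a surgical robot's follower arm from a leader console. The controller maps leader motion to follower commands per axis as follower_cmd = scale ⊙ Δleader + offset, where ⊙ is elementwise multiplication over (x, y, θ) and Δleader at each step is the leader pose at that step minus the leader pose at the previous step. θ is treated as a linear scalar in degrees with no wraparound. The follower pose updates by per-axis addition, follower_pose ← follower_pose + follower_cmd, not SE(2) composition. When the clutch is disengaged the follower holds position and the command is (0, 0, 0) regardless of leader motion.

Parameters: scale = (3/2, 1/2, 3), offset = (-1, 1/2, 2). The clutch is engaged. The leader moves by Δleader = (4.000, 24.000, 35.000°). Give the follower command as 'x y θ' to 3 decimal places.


axis x: 3/2·4.000 + -1 = 5.000
axis y: 1/2·24.000 + 1/2 = 12.500
axis θ: 3·35.000 + 2 = 107.000

5.000 12.500 107.000


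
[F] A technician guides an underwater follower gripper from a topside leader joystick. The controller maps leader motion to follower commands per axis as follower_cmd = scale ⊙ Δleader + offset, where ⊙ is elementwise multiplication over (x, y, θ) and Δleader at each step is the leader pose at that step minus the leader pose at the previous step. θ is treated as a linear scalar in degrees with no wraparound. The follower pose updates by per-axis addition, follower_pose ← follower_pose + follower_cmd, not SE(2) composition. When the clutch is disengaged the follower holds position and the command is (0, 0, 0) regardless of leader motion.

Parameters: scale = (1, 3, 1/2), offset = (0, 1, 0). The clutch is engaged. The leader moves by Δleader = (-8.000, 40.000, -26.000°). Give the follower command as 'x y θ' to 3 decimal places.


axis x: 1·-8.000 + 0 = -8.000
axis y: 3·40.000 + 1 = 121.000
axis θ: 1/2·-26.000 + 0 = -13.000

-8.000 121.000 -13.000


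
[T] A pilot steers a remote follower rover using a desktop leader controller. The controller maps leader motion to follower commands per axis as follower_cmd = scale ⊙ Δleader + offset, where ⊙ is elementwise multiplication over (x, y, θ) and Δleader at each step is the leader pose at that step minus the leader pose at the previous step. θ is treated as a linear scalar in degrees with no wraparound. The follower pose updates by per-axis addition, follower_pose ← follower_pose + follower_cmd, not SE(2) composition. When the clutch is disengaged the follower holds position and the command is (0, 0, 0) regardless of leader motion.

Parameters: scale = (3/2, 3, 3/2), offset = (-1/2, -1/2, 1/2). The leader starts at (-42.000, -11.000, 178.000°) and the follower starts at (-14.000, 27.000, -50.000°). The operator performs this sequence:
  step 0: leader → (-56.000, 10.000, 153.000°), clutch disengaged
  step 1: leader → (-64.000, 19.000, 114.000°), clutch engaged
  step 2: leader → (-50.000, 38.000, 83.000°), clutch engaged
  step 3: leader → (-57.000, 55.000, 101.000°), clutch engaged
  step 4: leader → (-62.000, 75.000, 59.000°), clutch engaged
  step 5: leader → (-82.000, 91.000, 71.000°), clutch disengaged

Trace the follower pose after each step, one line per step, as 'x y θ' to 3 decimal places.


step 0: Δleader=(-14.000, 21.000, -25.000°), disengaged; cmd=(0,0,0) → follower holds at (-14.000, 27.000, -50.000°)
step 1: Δleader=(-8.000, 9.000, -39.000°), engaged; cmd=(-12.500, 26.500, -58.000°) → follower=(-26.500, 53.500, -108.000°)
step 2: Δleader=(14.000, 19.000, -31.000°), engaged; cmd=(20.500, 56.500, -46.000°) → follower=(-6.000, 110.000, -154.000°)
step 3: Δleader=(-7.000, 17.000, 18.000°), engaged; cmd=(-11.000, 50.500, 27.500°) → follower=(-17.000, 160.500, -126.500°)
step 4: Δleader=(-5.000, 20.000, -42.000°), engaged; cmd=(-8.000, 59.500, -62.500°) → follower=(-25.000, 220.000, -189.000°)
step 5: Δleader=(-20.000, 16.000, 12.000°), disengaged; cmd=(0,0,0) → follower holds at (-25.000, 220.000, -189.000°)

-14.000 27.000 -50.000
-26.500 53.500 -108.000
-6.000 110.000 -154.000
-17.000 160.500 -126.500
-25.000 220.000 -189.000
-25.000 220.000 -189.000
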